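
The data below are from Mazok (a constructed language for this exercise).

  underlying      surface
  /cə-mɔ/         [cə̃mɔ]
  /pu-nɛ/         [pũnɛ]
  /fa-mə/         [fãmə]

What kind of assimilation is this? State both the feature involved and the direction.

regressive nasality assimilation (vowel nasalisation)

The vowel /ə/ surfaces as nasalised [ə̃] next to the following nasal /m/ — it has acquired the [+nasal] feature of its neighbour.
The other forms show the same pattern: /u/ → [ũ] before /n/; /a/ → [ã] before /m/ — each time a vowel is nasalised next to a following nasal.
Because the conditioning nasal is to the right of the vowel that changes, the process is regressive (anticipatory).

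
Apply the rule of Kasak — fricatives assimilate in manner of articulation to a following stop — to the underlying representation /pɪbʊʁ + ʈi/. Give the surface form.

The rule targets /ʁ/ (voiced uvular fricative), which sits before the trigger /ʈ/ (stop).
Changing only its manner to stop gives [ɢ] — the voiced uvular stop.

[pɪbʊɢʈi]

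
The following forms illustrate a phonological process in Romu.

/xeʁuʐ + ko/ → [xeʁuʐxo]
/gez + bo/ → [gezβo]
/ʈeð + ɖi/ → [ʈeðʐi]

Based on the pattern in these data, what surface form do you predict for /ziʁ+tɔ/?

[ziʁsɔ]

The data show progressive manner assimilation: /k/ → [x] after /ʐ/; /b/ → [β] after /z/; /ɖ/ → [ʐ] after /ð/. In each pair only manner changes, matching the preceding consonant, while place and voice stay constant.
/t/ is a voiceless alveolar stop. The preceding trigger /ʁ/ is a fricative, so /t/ must become a fricative as well.
The voiceless alveolar fricative is [s], so /t/ → [s].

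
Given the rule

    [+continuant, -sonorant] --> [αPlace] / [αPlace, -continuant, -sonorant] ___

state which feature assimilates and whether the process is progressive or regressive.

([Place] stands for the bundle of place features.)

The rule copies the place features (abbreviated [Place]) from the environment onto the target, so the assimilating feature is place.
The conditioning segment sits to the left of the focus bar, meaning the trigger precedes the segment that changes — progressive assimilation.

progressive place assimilation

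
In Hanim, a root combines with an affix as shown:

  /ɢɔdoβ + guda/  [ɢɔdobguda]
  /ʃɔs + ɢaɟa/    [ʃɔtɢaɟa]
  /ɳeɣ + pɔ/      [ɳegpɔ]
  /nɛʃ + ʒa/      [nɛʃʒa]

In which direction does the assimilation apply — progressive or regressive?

Underlying /β/ is realised as [b] next to /g/; /g/ itself does not change.
/β/ is a fricative while /g/ is a stop; the output [b] is a stop, matching the trigger — so the feature that spreads is manner.
The same holds elsewhere in the data: /s/ → [t] before /ɢ/ (fricative → stop, matching a stop); /ɣ/ → [g] before /p/ (fricative → stop, matching a stop) — only manner changes, and always toward the following segment.
No alternation appears in [nɛʃʒa]: there the adjacent consonants already agree in manner (/ʃ/ and /ʒ/ are both fricatives), so this form is consistent with the same rule.
The trigger is the following segment, so the direction is regressive (anticipatory).

regressive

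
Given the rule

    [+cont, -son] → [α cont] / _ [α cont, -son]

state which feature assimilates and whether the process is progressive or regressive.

The shared variable α links the value of [cont] on the target to that of the neighbouring obstruent. [cont] distinguishes stops from fricatives — a manner-of-articulation feature — so this is manner assimilation.
Since the environment is written after the underscore, the trigger follows the target; the direction is regressive.

regressive manner assimilation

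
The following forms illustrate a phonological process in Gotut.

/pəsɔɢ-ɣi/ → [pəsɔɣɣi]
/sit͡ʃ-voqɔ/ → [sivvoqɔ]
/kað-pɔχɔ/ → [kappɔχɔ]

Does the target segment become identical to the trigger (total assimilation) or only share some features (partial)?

Underlying /ɢ/ is realised as [ɣ] next to /ɣ/; /ɣ/ itself does not change.
The output [ɣ] is identical to the trigger /ɣ/ — every feature (place, manner, voicing) has been copied — so this is total assimilation.
The remaining alternations confirm this: /t͡ʃ/ → [v] before /v/; /ð/ → [p] before /p/ — in each case the output is a copy of the following consonant.

total assimilation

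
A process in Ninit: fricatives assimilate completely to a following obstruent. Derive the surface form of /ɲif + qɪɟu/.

/f/ is the segment targeted by the rule; it sits immediately before /q/, so it assimilates completely and surfaces as [q].

[ɲiqqɪɟu]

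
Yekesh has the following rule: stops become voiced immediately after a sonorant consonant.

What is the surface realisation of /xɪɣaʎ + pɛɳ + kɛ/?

[xɪɣaʎbɛɳgɛ]

The rule targets /p/ (voiceless bilabial stop), which sits after the trigger /ʎ/ (voiced).
A voiced bilabial stop is [b], so the surface segment is [b].
The same rule applies at the second boundary: /k/ → [g] next to /ɳ/.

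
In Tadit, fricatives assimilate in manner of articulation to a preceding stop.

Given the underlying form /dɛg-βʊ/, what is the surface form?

The rule targets /β/ (voiced bilabial fricative), which sits after the trigger /g/ (stop).
The voiced bilabial stop is [b], so /β/ → [b].

[dɛgbʊ]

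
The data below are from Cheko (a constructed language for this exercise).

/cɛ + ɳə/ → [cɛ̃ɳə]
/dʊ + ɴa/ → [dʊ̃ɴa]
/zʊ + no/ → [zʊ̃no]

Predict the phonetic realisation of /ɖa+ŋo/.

[ɖãŋo]

The data show regressive nasality assimilation (vowel nasalisation): /ɛ/ → [ɛ̃] before /ɳ/; /ʊ/ → [ʊ̃] before /ɴ/; /ʊ/ → [ʊ̃] before /n/ — a vowel is nasalised by an immediately following nasal consonant.
/a/ sits next to the nasal /ŋ/ and is therefore nasalised to [ã].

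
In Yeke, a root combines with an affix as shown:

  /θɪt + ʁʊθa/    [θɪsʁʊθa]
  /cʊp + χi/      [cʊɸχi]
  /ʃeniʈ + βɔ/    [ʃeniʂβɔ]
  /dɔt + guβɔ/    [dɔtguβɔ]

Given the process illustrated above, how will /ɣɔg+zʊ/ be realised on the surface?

[ɣɔɣzʊ]

The data show regressive manner assimilation: /t/ → [s] before /ʁ/; /p/ → [ɸ] before /χ/; /ʈ/ → [ʂ] before /β/. In each pair only manner changes, matching the following consonant, while place and voice stay constant.
No alternation appears in [dɔtguβɔ]: there the adjacent consonants already agree in manner (/t/ and /g/ are both stops), so this form is consistent with the same rule.
/g/ is a voiced velar stop. The following trigger /z/ is a fricative, so /g/ must become a fricative as well.
A voiced velar fricative is [ɣ], so the surface segment is [ɣ].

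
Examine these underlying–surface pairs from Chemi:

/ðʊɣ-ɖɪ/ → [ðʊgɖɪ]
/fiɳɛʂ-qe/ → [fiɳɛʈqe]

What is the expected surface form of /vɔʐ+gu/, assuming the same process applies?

[vɔɖgu]

The data show regressive manner assimilation: /ɣ/ → [g] before /ɖ/; /ʂ/ → [ʈ] before /q/. In each pair only manner changes, matching the following consonant, while place and voice stay constant.
/ʐ/ is a voiced retroflex fricative. The following trigger /g/ is a stop, so /ʐ/ must become a stop as well.
Changing only its manner to stop gives [ɖ] — the voiced retroflex stop.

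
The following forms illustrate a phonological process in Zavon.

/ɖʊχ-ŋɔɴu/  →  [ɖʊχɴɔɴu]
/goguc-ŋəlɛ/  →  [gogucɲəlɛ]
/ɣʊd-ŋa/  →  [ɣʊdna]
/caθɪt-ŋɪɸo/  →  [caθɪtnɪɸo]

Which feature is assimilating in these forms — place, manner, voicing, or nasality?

place

Underlying /ŋ/ is realised as [ɴ] next to /χ/; /χ/ itself does not change.
The change velar → uvular matches the place of the preceding /χ/, identifying this as place assimilation.
The other alternating forms pattern the same way: /ŋ/ → [ɲ] after /c/ (velar → palatal, matching palatal); /ŋ/ → [n] after /d/ (velar → alveolar, matching alveolar); /ŋ/ → [n] after /t/ (velar → alveolar, matching alveolar) — only place changes, and always toward the preceding segment.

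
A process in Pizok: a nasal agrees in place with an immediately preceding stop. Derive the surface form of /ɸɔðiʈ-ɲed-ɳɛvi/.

[ɸɔðiʈɳednɛvi]

/ɲ/ is a voiced palatal nasal. The preceding trigger /ʈ/ is retroflex, so /ɲ/ must become retroflex as well.
The voiced retroflex nasal is [ɳ], so /ɲ/ → [ɳ].
The same rule applies at the second boundary: /ɳ/ → [n] next to /d/.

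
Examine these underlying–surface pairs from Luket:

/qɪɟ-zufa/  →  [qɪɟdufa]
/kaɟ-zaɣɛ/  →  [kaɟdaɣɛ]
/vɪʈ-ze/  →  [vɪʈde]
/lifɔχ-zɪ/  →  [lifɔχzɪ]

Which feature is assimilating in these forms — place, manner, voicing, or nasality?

Underlying /z/ is realised as [d] next to /ɟ/; /ɟ/ itself does not change.
The change fricative → stop matches the manner of the preceding /ɟ/, identifying this as manner assimilation.
Checking the remaining alternation: /z/ → [d] after /ʈ/ (fricative → stop, matching a stop) — only manner changes, and always toward the preceding segment.
No alternation appears in [lifɔχzɪ]: there the adjacent consonants already agree in manner (/z/ and /χ/ are both fricatives), so this form is consistent with the same rule.

manner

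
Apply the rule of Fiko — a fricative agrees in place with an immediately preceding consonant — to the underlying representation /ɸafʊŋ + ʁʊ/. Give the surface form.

The rule targets /ʁ/ (voiced uvular fricative), which sits after the trigger /ŋ/ (velar).
The voiced velar fricative is [ɣ], so /ʁ/ → [ɣ].

[ɸafʊŋɣʊ]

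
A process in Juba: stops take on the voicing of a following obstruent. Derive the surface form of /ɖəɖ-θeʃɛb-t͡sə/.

/ɖ/ is a voiced retroflex stop. The following trigger /θ/ is voiceless, so /ɖ/ must become voiceless as well.
The voiceless retroflex stop is [ʈ], so /ɖ/ → [ʈ].
At the second juncture, /b/ likewise becomes [p] adjacent to /t͡s/.

[ɖəʈθeʃɛpt͡sə]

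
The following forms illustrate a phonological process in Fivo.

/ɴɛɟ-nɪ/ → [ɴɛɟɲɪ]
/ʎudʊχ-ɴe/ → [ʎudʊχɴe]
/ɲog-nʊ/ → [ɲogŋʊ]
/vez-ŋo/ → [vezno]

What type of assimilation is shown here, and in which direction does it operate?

Underlying /n/ is realised as [ɲ] next to /ɟ/; /ɟ/ itself does not change.
The change alveolar → palatal matches the place of the preceding /ɟ/, identifying this as place assimilation.
Manner and voice are unchanged, so the assimilation is partial, not total.
The same holds elsewhere in the data: /n/ → [ŋ] after /g/ (alveolar → velar, matching velar); /ŋ/ → [n] after /z/ (velar → alveolar, matching alveolar) — only place changes, and always toward the preceding segment.
Nothing changes in [ʎudʊχɴe]: there the adjacent consonants already agree in place (/ɴ/ and /χ/ are both uvular), so this form is consistent with the same rule.
The trigger is the preceding segment, so the direction is progressive (perseverative).

progressive place assimilation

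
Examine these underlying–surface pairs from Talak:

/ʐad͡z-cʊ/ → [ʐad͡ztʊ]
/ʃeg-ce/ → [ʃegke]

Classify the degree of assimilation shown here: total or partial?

partial assimilation

Underlying /c/ is realised as [t] next to /d͡z/; /d͡z/ itself does not change.
/c/ is palatal while /d͡z/ is alveolar; the output [t] is alveolar, matching the trigger — so the feature that spreads is place.
Manner and voice are unchanged, so the assimilation is partial, not total.
The other alternating form patterns the same way: /c/ → [k] after /g/ (palatal → velar, matching velar) — only place changes, and always toward the preceding segment.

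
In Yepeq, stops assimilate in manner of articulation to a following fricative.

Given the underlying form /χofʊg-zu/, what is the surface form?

The rule targets /g/ (voiced velar stop), which sits before the trigger /z/ (fricative).
The voiced velar fricative is [ɣ], so /g/ → [ɣ].

[χofʊɣzu]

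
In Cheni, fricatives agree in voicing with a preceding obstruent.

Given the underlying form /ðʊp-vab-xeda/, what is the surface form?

The rule targets /v/ (voiced labiodental fricative), which sits after the trigger /p/ (voiceless).
The voiceless labiodental fricative is [f], so /v/ → [f].
At the second juncture, /x/ likewise becomes [ɣ] adjacent to /b/.

[ðʊpfabɣeda]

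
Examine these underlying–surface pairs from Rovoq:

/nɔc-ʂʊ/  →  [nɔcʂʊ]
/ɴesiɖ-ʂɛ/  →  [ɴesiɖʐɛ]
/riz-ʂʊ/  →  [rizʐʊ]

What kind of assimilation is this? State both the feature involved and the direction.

Underlying /ʂ/ is realised as [ʐ] next to /ɖ/; /ɖ/ itself does not change.
/ʂ/ is voiceless while /ɖ/ is voiced; the output [ʐ] is voiced, matching the trigger — so the feature that spreads is voicing.
Place and manner are unchanged, so the assimilation is partial, not total.
The same holds elsewhere in the data: /ʂ/ → [ʐ] after /z/ (voiceless → voiced, matching voiced) — only voicing changes, and always toward the preceding segment.
No alternation appears in [nɔcʂʊ]: there the adjacent consonants already agree in voicing (/ʂ/ and /c/ are both voiceless), so this form is consistent with the same rule.
The trigger is the preceding segment, so the direction is progressive (perseverative).

progressive voicing assimilation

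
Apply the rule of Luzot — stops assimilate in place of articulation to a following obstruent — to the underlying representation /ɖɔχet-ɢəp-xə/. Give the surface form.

[ɖɔχeqɢəkxə]

/t/ is a voiceless alveolar stop. The following trigger /ɢ/ is uvular, so /t/ must become uvular as well.
Changing only its place to uvular gives [q] — the voiceless uvular stop.
At the second juncture, /p/ likewise becomes [k] adjacent to /x/.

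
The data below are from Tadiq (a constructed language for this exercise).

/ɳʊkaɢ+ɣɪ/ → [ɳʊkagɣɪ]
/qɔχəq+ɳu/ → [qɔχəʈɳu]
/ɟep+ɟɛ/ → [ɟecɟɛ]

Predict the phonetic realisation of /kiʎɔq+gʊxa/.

The data show regressive place assimilation: /ɢ/ → [g] before /ɣ/; /q/ → [ʈ] before /ɳ/; /p/ → [c] before /ɟ/. In each pair only place changes, matching the following consonant, while manner and voice stay constant.
The rule targets /q/ (voiceless uvular stop), which sits before the trigger /g/ (velar).
The voiceless velar stop is [k], so /q/ → [k].

[kiʎɔkgʊxa]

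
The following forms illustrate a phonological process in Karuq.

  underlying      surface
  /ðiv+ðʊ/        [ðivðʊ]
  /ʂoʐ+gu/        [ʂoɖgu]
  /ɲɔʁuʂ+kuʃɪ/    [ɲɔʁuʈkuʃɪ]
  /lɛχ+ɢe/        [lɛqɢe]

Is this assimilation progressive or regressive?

Comparing underlying and surface forms, /ʐ/ → [ɖ] is the alternation; the neighbouring /g/ is constant.
/ʐ/ is a fricative while /g/ is a stop; the output [ɖ] is a stop, matching the trigger — so the feature that spreads is manner.
Checking the remaining alternations: /ʂ/ → [ʈ] before /k/ (fricative → stop, matching a stop); /χ/ → [q] before /ɢ/ (fricative → stop, matching a stop) — only manner changes, and always toward the following segment.
No alternation appears in [ðivðʊ]: there the adjacent consonants already agree in manner (/v/ and /ð/ are both fricatives), so this form is consistent with the same rule.
The trigger is the following segment, so the direction is regressive (anticipatory).

regressive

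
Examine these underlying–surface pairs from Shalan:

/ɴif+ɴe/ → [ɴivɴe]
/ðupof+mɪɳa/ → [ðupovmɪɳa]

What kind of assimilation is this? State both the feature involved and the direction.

regressive voicing assimilation

The segment that alternates is /f/, which surfaces as [v] when adjacent to /ɴ/.
The change voiceless → voiced matches the voicing of the following /ɴ/, identifying this as voicing assimilation.
Place and manner are unchanged, so the assimilation is partial, not total.
Checking the remaining alternation: /f/ → [v] before /m/ (voiceless → voiced, matching voiced) — only voicing changes, and always toward the following segment.
Since the segment that changes precedes the conditioning segment, the assimilation is regressive.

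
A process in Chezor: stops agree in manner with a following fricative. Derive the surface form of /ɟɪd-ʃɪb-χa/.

The rule targets /d/ (voiced alveolar stop), which sits before the trigger /ʃ/ (fricative).
A voiced alveolar fricative is [z], so the surface segment is [z].
At the second juncture, /b/ likewise becomes [β] adjacent to /χ/.

[ɟɪzʃɪβχa]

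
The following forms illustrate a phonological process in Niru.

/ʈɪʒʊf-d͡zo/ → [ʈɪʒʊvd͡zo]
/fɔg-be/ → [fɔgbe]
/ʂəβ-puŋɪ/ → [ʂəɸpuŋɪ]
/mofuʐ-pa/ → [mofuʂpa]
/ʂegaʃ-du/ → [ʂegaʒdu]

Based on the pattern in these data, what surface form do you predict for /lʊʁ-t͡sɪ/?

The data show regressive voicing assimilation: /f/ → [v] before /d͡z/; /β/ → [ɸ] before /p/; /ʐ/ → [ʂ] before /p/; /ʃ/ → [ʒ] before /d/. In each pair only voicing changes, matching the following consonant, while place and manner stay constant.
Nothing changes in [fɔgbe]: there the adjacent consonants already agree in voicing (/g/ and /b/ are both voiced), so this form is consistent with the same rule.
The rule targets /ʁ/ (voiced uvular fricative), which sits before the trigger /t͡s/ (voiceless).
The voiceless uvular fricative is [χ], so /ʁ/ → [χ].

[lʊχt͡sɪ]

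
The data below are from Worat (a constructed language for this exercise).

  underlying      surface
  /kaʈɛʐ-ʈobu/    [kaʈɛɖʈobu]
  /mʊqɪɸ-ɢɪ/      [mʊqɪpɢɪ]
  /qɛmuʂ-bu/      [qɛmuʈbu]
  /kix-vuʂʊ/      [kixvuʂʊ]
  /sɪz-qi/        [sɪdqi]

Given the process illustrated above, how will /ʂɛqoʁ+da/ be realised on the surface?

[ʂɛqoɢda]

The data show regressive manner assimilation: /ʐ/ → [ɖ] before /ʈ/; /ɸ/ → [p] before /ɢ/; /ʂ/ → [ʈ] before /b/; /z/ → [d] before /q/. In each pair only manner changes, matching the following consonant, while place and voice stay constant.
Nothing changes in [kixvuʂʊ]: there the adjacent consonants already agree in manner (/x/ and /v/ are both fricatives), so this form is consistent with the same rule.
The rule targets /ʁ/ (voiced uvular fricative), which sits before the trigger /d/ (stop).
The voiced uvular stop is [ɢ], so /ʁ/ → [ɢ].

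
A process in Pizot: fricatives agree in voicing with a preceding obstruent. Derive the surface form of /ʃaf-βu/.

/β/ is a voiced bilabial fricative. The preceding trigger /f/ is voiceless, so /β/ must become voiceless as well.
The voiceless bilabial fricative is [ɸ], so /β/ → [ɸ].

[ʃafɸu]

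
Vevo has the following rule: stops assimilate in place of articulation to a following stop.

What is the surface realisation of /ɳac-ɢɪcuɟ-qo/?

[ɳaqɢɪcuɢqo]

The rule targets /c/ (voiceless palatal stop), which sits before the trigger /ɢ/ (uvular).
The voiceless uvular stop is [q], so /c/ → [q].
At the second juncture, /ɟ/ likewise becomes [ɢ] adjacent to /q/.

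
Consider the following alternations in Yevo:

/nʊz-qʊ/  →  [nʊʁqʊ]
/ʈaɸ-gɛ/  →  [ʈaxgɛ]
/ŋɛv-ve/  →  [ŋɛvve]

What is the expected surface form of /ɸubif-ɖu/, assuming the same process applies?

[ɸubiʂɖu]

The data show regressive place assimilation: /z/ → [ʁ] before /q/; /ɸ/ → [x] before /g/. In each pair only place changes, matching the following consonant, while manner and voice stay constant.
Nothing changes in [ŋɛvve]: there the adjacent consonants already agree in place (/v/ and /v/ are both labiodental), so this form is consistent with the same rule.
The rule targets /f/ (voiceless labiodental fricative), which sits before the trigger /ɖ/ (retroflex).
A voiceless retroflex fricative is [ʂ], so the surface segment is [ʂ].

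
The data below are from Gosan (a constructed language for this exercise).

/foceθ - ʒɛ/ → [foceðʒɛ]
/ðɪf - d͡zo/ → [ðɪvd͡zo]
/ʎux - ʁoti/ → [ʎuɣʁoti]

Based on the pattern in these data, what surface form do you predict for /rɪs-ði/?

[rɪzði]

The data show regressive voicing assimilation: /θ/ → [ð] before /ʒ/; /f/ → [v] before /d͡z/; /x/ → [ɣ] before /ʁ/. In each pair only voicing changes, matching the following consonant, while place and manner stay constant.
The rule targets /s/ (voiceless alveolar fricative), which sits before the trigger /ð/ (voiced).
A voiced alveolar fricative is [z], so the surface segment is [z].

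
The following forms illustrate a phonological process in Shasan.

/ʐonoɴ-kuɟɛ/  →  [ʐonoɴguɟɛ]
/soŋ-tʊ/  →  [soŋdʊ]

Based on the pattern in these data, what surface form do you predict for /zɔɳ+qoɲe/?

The data show progressive voicing assimilation: /k/ → [g] after /ɴ/; /t/ → [d] after /ŋ/. In each pair only voicing changes, matching the preceding consonant, while place and manner stay constant.
/q/ is a voiceless uvular stop. The preceding trigger /ɳ/ is voiced, so /q/ must become voiced as well.
Changing only its voicing to voiced gives [ɢ] — the voiced uvular stop.

[zɔɳɢoɲe]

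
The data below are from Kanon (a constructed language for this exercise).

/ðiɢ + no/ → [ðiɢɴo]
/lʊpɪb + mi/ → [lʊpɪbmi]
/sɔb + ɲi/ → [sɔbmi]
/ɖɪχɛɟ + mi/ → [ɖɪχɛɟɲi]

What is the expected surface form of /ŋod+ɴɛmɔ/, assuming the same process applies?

[ŋodnɛmɔ]

The data show progressive place assimilation: /n/ → [ɴ] after /ɢ/; /ɲ/ → [m] after /b/; /m/ → [ɲ] after /ɟ/. In each pair only place changes, matching the preceding consonant, while manner and voice stay constant.
Nothing changes in [lʊpɪbmi]: there the adjacent consonants already agree in place (/m/ and /b/ are both bilabial), so this form is consistent with the same rule.
The rule targets /ɴ/ (voiced uvular nasal), which sits after the trigger /d/ (alveolar).
The voiced alveolar nasal is [n], so /ɴ/ → [n].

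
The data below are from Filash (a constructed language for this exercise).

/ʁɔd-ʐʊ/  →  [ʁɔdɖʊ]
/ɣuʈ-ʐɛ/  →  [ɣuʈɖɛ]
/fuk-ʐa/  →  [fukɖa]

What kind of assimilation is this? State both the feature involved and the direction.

Underlying /ʐ/ is realised as [ɖ] next to /d/; /d/ itself does not change.
The change fricative → stop matches the manner of the preceding /d/, identifying this as manner assimilation.
Place and voice are unchanged, so the assimilation is partial, not total.
The same holds elsewhere in the data: /ʐ/ → [ɖ] after /ʈ/ (fricative → stop, matching a stop); /ʐ/ → [ɖ] after /k/ (fricative → stop, matching a stop) — only manner changes, and always toward the preceding segment.
The trigger is the preceding segment, so the direction is progressive (perseverative).

progressive manner assimilation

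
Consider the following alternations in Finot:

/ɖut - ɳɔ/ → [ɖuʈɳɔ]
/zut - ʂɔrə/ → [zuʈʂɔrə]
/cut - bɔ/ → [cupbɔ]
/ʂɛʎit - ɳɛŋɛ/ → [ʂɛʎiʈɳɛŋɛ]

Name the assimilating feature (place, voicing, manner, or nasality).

place

Comparing underlying and surface forms, /t/ → [ʈ] is the alternation; the neighbouring /ɳ/ is constant.
The change alveolar → retroflex matches the place of the following /ɳ/, identifying this as place assimilation.
Checking the remaining alternations: /t/ → [ʈ] before /ʂ/ (alveolar → retroflex, matching retroflex); /t/ → [p] before /b/ (alveolar → bilabial, matching bilabial) — only place changes, and always toward the following segment.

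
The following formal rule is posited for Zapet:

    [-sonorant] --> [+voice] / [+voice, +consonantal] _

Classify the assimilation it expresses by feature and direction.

The structural change is [+voice], and the conditioning segment [+voice, +consonantal] (a voiced consonant) is itself voiced, so the target comes to share the voicing of its neighbour — voicing assimilation.
Since the environment is written before the underscore, the trigger precedes the target; the direction is progressive.

progressive voicing assimilation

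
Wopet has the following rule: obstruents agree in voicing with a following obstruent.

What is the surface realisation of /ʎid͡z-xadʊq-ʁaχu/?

[ʎit͡sxadʊɢʁaχu]

The rule targets /d͡z/ (voiced alveolar affricate), which sits before the trigger /x/ (voiceless).
Changing only its voicing to voiceless gives [t͡s] — the voiceless alveolar affricate.
The same rule applies at the second boundary: /q/ → [ɢ] next to /ʁ/.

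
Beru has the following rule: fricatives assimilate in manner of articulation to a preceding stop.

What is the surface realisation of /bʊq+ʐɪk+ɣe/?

[bʊqɖɪkge]

The rule targets /ʐ/ (voiced retroflex fricative), which sits after the trigger /q/ (stop).
Changing only its manner to stop gives [ɖ] — the voiced retroflex stop.
The same rule applies at the second boundary: /ɣ/ → [g] next to /k/.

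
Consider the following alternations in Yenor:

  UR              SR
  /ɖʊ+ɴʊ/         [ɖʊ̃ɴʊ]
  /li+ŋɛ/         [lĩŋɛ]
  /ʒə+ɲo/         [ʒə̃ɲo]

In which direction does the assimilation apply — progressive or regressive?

The vowel /ʊ/ surfaces as nasalised [ʊ̃] next to the following nasal /ɴ/ — it has acquired the [+nasal] feature of its neighbour.
The other forms show the same pattern: /i/ → [ĩ] before /ŋ/; /ə/ → [ə̃] before /ɲ/ — each time a vowel is nasalised next to a following nasal.
Because the conditioning nasal is to the right of the vowel that changes, the process is regressive (anticipatory).

regressive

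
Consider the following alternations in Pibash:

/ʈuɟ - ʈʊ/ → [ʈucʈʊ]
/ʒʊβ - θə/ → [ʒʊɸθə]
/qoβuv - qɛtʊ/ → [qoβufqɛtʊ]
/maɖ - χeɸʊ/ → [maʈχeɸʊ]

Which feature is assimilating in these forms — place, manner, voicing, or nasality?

voicing

Underlying /ɟ/ is realised as [c] next to /ʈ/; /ʈ/ itself does not change.
The change voiced → voiceless matches the voicing of the following /ʈ/, identifying this as voicing assimilation.
The other alternating forms pattern the same way: /β/ → [ɸ] before /θ/ (voiced → voiceless, matching voiceless); /v/ → [f] before /q/ (voiced → voiceless, matching voiceless); /ɖ/ → [ʈ] before /χ/ (voiced → voiceless, matching voiceless) — only voicing changes, and always toward the following segment.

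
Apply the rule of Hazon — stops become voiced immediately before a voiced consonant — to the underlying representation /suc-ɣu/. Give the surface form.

[suɟɣu]

The rule targets /c/ (voiceless palatal stop), which sits before the trigger /ɣ/ (voiced).
Changing only its voicing to voiced gives [ɟ] — the voiced palatal stop.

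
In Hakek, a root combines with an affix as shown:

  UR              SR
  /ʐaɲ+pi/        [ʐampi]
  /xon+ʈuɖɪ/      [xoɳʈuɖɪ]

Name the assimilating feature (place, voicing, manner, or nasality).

Underlying /ɲ/ is realised as [m] next to /p/; /p/ itself does not change.
/ɲ/ is palatal while /p/ is bilabial; the output [m] is bilabial, matching the trigger — so the feature that spreads is place.
The same holds elsewhere in the data: /n/ → [ɳ] before /ʈ/ (alveolar → retroflex, matching retroflex) — only place changes, and always toward the following segment.

place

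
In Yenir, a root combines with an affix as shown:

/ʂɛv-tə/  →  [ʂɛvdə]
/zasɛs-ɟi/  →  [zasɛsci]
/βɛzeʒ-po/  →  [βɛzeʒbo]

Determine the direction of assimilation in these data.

progressive

Underlying /t/ is realised as [d] next to /v/; /v/ itself does not change.
/t/ is voiceless while /v/ is voiced; the output [d] is voiced, matching the trigger — so the feature that spreads is voicing.
The same holds elsewhere in the data: /ɟ/ → [c] after /s/ (voiced → voiceless, matching voiceless); /p/ → [b] after /ʒ/ (voiceless → voiced, matching voiced) — only voicing changes, and always toward the preceding segment.
Since the segment that changes follows the conditioning segment, the assimilation is progressive.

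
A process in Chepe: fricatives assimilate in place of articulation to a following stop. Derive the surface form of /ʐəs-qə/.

The rule targets /s/ (voiceless alveolar fricative), which sits before the trigger /q/ (uvular).
Changing only its place to uvular gives [χ] — the voiceless uvular fricative.

[ʐəχqə]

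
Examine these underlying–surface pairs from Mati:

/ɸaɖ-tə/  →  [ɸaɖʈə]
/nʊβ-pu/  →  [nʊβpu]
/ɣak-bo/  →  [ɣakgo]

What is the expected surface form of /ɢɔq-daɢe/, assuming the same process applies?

[ɢɔqɢaɢe]

The data show progressive place assimilation: /t/ → [ʈ] after /ɖ/; /b/ → [g] after /k/. In each pair only place changes, matching the preceding consonant, while manner and voice stay constant.
No alternation appears in [nʊβpu]: there the adjacent consonants already agree in place (/p/ and /β/ are both bilabial), so this form is consistent with the same rule.
The rule targets /d/ (voiced alveolar stop), which sits after the trigger /q/ (uvular).
Changing only its place to uvular gives [ɢ] — the voiced uvular stop.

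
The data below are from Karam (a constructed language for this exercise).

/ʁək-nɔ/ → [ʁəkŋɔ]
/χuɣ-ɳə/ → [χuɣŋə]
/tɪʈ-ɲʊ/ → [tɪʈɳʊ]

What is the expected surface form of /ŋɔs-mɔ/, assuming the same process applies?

[ŋɔsnɔ]

The data show progressive place assimilation: /n/ → [ŋ] after /k/; /ɳ/ → [ŋ] after /ɣ/; /ɲ/ → [ɳ] after /ʈ/. In each pair only place changes, matching the preceding consonant, while manner and voice stay constant.
/m/ is a voiced bilabial nasal. The preceding trigger /s/ is alveolar, so /m/ must become alveolar as well.
A voiced alveolar nasal is [n], so the surface segment is [n].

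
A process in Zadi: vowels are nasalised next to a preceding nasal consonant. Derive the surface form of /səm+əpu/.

The vowel /ə/ is adjacent to the preceding nasal /m/, so it acquires [+nasal] and surfaces as [ə̃].

[səmə̃pu]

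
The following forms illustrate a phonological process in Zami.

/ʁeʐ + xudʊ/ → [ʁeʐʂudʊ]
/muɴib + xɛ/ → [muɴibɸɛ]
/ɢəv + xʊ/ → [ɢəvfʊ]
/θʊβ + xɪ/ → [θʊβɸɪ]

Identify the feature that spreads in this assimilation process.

The segment that alternates is /x/, which surfaces as [ʂ] when adjacent to /ʐ/.
The change velar → retroflex matches the place of the preceding /ʐ/, identifying this as place assimilation.
The other alternating forms pattern the same way: /x/ → [ɸ] after /b/ (velar → bilabial, matching bilabial); /x/ → [f] after /v/ (velar → labiodental, matching labiodental); /x/ → [ɸ] after /β/ (velar → bilabial, matching bilabial) — only place changes, and always toward the preceding segment.

place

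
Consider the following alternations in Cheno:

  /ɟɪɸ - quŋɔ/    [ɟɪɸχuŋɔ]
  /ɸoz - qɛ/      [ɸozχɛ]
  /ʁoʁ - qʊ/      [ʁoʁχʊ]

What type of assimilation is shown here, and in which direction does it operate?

progressive manner assimilation

Comparing underlying and surface forms, /q/ → [χ] is the alternation; the neighbouring /ɸ/ is constant.
The change stop → fricative matches the manner of the preceding /ɸ/, identifying this as manner assimilation.
Place and voice are unchanged, so the assimilation is partial, not total.
The same holds elsewhere in the data: /q/ → [χ] after /z/ (stop → fricative, matching a fricative); /q/ → [χ] after /ʁ/ (stop → fricative, matching a fricative) — only manner changes, and always toward the preceding segment.
Since the segment that changes follows the conditioning segment, the assimilation is progressive.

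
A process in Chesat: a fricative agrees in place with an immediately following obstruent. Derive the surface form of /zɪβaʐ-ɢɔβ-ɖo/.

[zɪβaʁɢɔʐɖo]

/ʐ/ is a voiced retroflex fricative. The following trigger /ɢ/ is uvular, so /ʐ/ must become uvular as well.
A voiced uvular fricative is [ʁ], so the surface segment is [ʁ].
At the second juncture, /β/ likewise becomes [ʐ] adjacent to /ɖ/.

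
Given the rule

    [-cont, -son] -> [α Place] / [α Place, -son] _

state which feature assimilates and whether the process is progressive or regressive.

progressive place assimilation

The shared variable α links the value of the place features (abbreviated [Place]) on the target to the same value on the neighbouring segment, so place is the feature that assimilates.
The conditioning segment sits to the left of the focus bar, meaning the trigger precedes the segment that changes — progressive assimilation.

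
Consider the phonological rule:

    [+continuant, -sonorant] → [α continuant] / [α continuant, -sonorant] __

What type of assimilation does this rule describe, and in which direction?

The rule copies [continuant] (continuancy) from the environment onto the target fricatives; since [±continuant] encodes the stop/fricative manner contrast, the assimilating dimension is manner.
Since the environment is written before the underscore, the trigger precedes the target; the direction is progressive.

progressive manner assimilation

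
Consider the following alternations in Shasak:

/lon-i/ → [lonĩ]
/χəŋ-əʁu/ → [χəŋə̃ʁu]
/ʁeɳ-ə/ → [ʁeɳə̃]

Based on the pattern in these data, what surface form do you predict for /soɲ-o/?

[soɲõ]

The data show progressive nasality assimilation (vowel nasalisation): /i/ → [ĩ] after /n/; /ə/ → [ə̃] after /ŋ/; /ə/ → [ə̃] after /ɳ/ — a vowel is nasalised by an immediately preceding nasal consonant.
The vowel /o/ is adjacent to the preceding nasal /ɲ/, so it acquires [+nasal] and surfaces as [õ].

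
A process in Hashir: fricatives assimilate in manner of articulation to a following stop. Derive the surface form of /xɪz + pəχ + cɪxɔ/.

[xɪdpəqcɪxɔ]

/z/ is a voiced alveolar fricative. The following trigger /p/ is a stop, so /z/ must become a stop as well.
A voiced alveolar stop is [d], so the surface segment is [d].
The same rule applies at the second boundary: /χ/ → [q] next to /c/.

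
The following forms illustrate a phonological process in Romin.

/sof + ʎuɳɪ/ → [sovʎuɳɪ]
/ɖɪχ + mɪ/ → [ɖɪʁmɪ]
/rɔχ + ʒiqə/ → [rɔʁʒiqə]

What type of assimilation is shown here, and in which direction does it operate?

Underlying /f/ is realised as [v] next to /ʎ/; /ʎ/ itself does not change.
The change voiceless → voiced matches the voicing of the following /ʎ/, identifying this as voicing assimilation.
Place and manner are unchanged, so the assimilation is partial, not total.
The other alternating forms pattern the same way: /χ/ → [ʁ] before /m/ (voiceless → voiced, matching voiced); /χ/ → [ʁ] before /ʒ/ (voiceless → voiced, matching voiced) — only voicing changes, and always toward the following segment.
Since the segment that changes precedes the conditioning segment, the assimilation is regressive.

regressive voicing assimilation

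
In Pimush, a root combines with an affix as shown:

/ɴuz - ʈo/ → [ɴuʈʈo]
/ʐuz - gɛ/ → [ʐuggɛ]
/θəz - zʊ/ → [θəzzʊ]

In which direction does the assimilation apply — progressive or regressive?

The segment that alternates is /z/, which surfaces as [ʈ] when adjacent to /ʈ/.
The output [ʈ] is identical to the trigger /ʈ/ — every feature (place, manner, voicing) has been copied — so this is total assimilation.
The other form behaves the same way: /z/ → [g] before /g/ — in each case the output is a copy of the following consonant.
In [θəzzʊ] the two consonants at the boundary are already identical (/z/ + /z/), so the rule applies vacuously and nothing changes.
Since the segment that changes precedes the conditioning segment, the assimilation is regressive.

regressive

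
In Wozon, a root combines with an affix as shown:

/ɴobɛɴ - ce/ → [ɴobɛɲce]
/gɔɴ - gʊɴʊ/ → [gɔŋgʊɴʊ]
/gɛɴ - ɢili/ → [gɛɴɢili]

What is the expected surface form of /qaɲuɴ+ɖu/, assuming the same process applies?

[qaɲuɳɖu]

The data show regressive place assimilation: /ɴ/ → [ɲ] before /c/; /ɴ/ → [ŋ] before /g/. In each pair only place changes, matching the following consonant, while manner and voice stay constant.
Nothing changes in [gɛɴɢili]: there the adjacent consonants already agree in place (/ɴ/ and /ɢ/ are both uvular), so this form is consistent with the same rule.
The rule targets /ɴ/ (voiced uvular nasal), which sits before the trigger /ɖ/ (retroflex).
Changing only its place to retroflex gives [ɳ] — the voiced retroflex nasal.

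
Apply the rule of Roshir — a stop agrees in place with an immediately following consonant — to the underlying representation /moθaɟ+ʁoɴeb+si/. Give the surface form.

The rule targets /ɟ/ (voiced palatal stop), which sits before the trigger /ʁ/ (uvular).
Changing only its place to uvular gives [ɢ] — the voiced uvular stop.
The same rule applies at the second boundary: /b/ → [d] next to /s/.

[moθaɢʁoɴedsi]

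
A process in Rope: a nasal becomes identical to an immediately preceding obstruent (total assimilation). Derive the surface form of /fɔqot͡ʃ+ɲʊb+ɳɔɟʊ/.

[fɔqot͡ʃt͡ʃʊbbɔɟʊ]

/ɲ/ is the segment targeted by the rule; it sits immediately after /t͡ʃ/, so it assimilates completely and surfaces as [t͡ʃ].
At the second juncture, /ɳ/ likewise becomes [b] adjacent to /b/.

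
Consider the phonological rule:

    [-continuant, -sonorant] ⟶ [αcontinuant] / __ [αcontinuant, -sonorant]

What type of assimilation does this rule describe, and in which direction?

regressive manner assimilation

The rule copies [continuant] (continuancy) from the environment onto the target stops; since [±continuant] encodes the stop/fricative manner contrast, the assimilating dimension is manner.
The conditioning segment sits to the right of the focus bar, meaning the trigger follows the segment that changes — regressive assimilation.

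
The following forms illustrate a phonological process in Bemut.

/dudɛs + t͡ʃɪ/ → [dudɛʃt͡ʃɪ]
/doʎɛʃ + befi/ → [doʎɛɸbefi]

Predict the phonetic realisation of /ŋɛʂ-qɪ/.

[ŋɛχqɪ]

The data show regressive place assimilation: /s/ → [ʃ] before /t͡ʃ/; /ʃ/ → [ɸ] before /b/. In each pair only place changes, matching the following consonant, while manner and voice stay constant.
/ʂ/ is a voiceless retroflex fricative. The following trigger /q/ is uvular, so /ʂ/ must become uvular as well.
Changing only its place to uvular gives [χ] — the voiceless uvular fricative.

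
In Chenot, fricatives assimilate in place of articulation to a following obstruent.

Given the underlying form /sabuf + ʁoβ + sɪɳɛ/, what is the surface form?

[sabuχʁozsɪɳɛ]

The rule targets /f/ (voiceless labiodental fricative), which sits before the trigger /ʁ/ (uvular).
Changing only its place to uvular gives [χ] — the voiceless uvular fricative.
The same rule applies at the second boundary: /β/ → [z] next to /s/.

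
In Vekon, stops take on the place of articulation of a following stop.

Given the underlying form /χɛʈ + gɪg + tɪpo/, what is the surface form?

[χɛkgɪdtɪpo]

The rule targets /ʈ/ (voiceless retroflex stop), which sits before the trigger /g/ (velar).
Changing only its place to velar gives [k] — the voiceless velar stop.
The same rule applies at the second boundary: /g/ → [d] next to /t/.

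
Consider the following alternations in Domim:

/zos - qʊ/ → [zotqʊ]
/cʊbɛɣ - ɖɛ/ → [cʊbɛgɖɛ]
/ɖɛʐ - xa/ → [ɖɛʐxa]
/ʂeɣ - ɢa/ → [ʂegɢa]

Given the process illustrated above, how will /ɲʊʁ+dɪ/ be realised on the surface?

The data show regressive manner assimilation: /s/ → [t] before /q/; /ɣ/ → [g] before /ɖ/; /ɣ/ → [g] before /ɢ/. In each pair only manner changes, matching the following consonant, while place and voice stay constant.
Nothing changes in [ɖɛʐxa]: there the adjacent consonants already agree in manner (/ʐ/ and /x/ are both fricatives), so this form is consistent with the same rule.
The rule targets /ʁ/ (voiced uvular fricative), which sits before the trigger /d/ (stop).
A voiced uvular stop is [ɢ], so the surface segment is [ɢ].

[ɲʊɢdɪ]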